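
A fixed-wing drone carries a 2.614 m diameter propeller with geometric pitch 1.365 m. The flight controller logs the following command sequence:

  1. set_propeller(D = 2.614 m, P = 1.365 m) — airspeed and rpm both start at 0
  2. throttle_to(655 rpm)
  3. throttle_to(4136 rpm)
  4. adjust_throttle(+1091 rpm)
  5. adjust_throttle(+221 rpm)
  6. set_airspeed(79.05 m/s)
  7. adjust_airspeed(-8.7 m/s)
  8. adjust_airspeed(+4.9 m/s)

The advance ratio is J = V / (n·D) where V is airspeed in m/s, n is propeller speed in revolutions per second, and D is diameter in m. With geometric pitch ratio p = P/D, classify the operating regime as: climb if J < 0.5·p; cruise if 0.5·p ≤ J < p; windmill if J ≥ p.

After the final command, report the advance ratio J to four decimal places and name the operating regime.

J = 0.3170, regime = cruise

set_propeller: D = 2.614 m, P = 1.365 m (p = P/D = 0.522188); state ← (V=0, rpm=0)
throttle_to(655): rpm ← 655
throttle_to(4136): rpm ← 4136
adjust_throttle(+1091): rpm ← 4136 +1091 = 5227
adjust_throttle(+221): rpm ← 5227 +221 = 5448
set_airspeed(79.05): V ← 79.05 m/s
adjust_airspeed(-8.7): V ← 79.05 -8.7 = 70.35 m/s
adjust_airspeed(+4.9): V ← 70.35 +4.9 = 75.25 m/s
final state: V = 75.25 m/s, rpm = 5448 → n = rpm/60 = 90.800000 rev/s
J = V / (n·D) = 75.25 / (90.800000 × 2.614) = 0.317041
regime bands: climb J<0.2611 | cruise [0.2611, 0.5222) | windmill J≥0.5222
J = 0.3170 → cruise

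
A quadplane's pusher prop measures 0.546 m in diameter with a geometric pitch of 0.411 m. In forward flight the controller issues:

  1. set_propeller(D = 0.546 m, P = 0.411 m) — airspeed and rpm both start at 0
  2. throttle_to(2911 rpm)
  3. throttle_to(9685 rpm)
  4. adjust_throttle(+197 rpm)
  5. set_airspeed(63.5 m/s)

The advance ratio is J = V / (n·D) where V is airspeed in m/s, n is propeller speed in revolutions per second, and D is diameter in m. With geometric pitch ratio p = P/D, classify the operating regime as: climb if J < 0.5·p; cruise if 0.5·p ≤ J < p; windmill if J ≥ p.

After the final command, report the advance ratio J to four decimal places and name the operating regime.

J = 0.7061, regime = cruise

set_propeller: D = 0.546 m, P = 0.411 m (p = P/D = 0.752747); state ← (V=0, rpm=0)
throttle_to(2911): rpm ← 2911
throttle_to(9685): rpm ← 9685
adjust_throttle(+197): rpm ← 9685 +197 = 9882
set_airspeed(63.5): V ← 63.5 m/s
final state: V = 63.5 m/s, rpm = 9882 → n = rpm/60 = 164.700000 rev/s
J = V / (n·D) = 63.5 / (164.700000 × 0.546) = 0.706135
regime bands: climb J<0.3764 | cruise [0.3764, 0.7527) | windmill J≥0.7527
J = 0.7061 → cruise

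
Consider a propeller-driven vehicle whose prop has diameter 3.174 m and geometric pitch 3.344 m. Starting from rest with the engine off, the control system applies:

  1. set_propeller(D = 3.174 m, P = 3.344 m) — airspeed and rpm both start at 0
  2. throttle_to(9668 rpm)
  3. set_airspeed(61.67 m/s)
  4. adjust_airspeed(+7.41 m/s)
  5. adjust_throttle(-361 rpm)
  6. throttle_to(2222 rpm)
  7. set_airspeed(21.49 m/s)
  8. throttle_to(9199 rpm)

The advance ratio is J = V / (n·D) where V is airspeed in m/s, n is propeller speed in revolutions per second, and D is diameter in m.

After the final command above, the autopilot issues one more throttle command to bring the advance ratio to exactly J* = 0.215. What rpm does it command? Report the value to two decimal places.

set_propeller: D = 3.174 m, P = 3.344 m (p = P/D = 1.053560); state ← (V=0, rpm=0)
throttle_to(9668): rpm ← 9668
set_airspeed(61.67): V ← 61.67 m/s
adjust_airspeed(+7.41): V ← 61.67 +7.41 = 69.08 m/s
adjust_throttle(-361): rpm ← 9668 -361 = 9307
throttle_to(2222): rpm ← 2222
set_airspeed(21.49): V ← 21.49 m/s
throttle_to(9199): rpm ← 9199
final state: V = 21.49 m/s, rpm = 9199 → n = rpm/60 = 153.316667 rev/s
target J* = 0.215; solve J* = V/(n·D) for n: n = V/(J*·D) = 21.49/(0.215 × 3.174) = 31.491332 rev/s
rpm = 60·n = 1889.479931

rpm = 1889.48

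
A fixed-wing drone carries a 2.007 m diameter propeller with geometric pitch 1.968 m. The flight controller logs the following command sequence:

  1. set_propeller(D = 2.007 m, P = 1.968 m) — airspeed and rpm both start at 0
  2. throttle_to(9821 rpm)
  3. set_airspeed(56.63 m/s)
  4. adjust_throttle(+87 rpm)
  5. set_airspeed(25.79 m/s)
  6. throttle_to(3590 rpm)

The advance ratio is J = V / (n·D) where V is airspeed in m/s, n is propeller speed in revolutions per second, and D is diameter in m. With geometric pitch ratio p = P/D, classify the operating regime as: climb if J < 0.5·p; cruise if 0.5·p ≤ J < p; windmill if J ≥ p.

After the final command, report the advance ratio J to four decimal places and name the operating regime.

set_propeller: D = 2.007 m, P = 1.968 m (p = P/D = 0.980568); state ← (V=0, rpm=0)
throttle_to(9821): rpm ← 9821
set_airspeed(56.63): V ← 56.63 m/s
adjust_throttle(+87): rpm ← 9821 +87 = 9908
set_airspeed(25.79): V ← 25.79 m/s
throttle_to(3590): rpm ← 3590
final state: V = 25.79 m/s, rpm = 3590 → n = rpm/60 = 59.833333 rev/s
J = V / (n·D) = 25.79 / (59.833333 × 2.007) = 0.214764
regime bands: climb J<0.4903 | cruise [0.4903, 0.9806) | windmill J≥0.9806
J = 0.2148 → climb

J = 0.2148, regime = climb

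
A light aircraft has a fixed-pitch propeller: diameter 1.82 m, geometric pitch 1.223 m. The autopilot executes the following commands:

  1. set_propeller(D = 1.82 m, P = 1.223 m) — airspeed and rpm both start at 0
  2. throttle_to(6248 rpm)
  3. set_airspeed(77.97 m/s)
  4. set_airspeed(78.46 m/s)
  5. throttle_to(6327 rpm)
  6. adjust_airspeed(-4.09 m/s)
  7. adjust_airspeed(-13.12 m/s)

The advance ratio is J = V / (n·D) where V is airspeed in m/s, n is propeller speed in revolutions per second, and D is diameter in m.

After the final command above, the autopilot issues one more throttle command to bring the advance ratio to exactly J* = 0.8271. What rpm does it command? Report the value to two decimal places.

set_propeller: D = 1.82 m, P = 1.223 m (p = P/D = 0.671978); state ← (V=0, rpm=0)
throttle_to(6248): rpm ← 6248
set_airspeed(77.97): V ← 77.97 m/s
set_airspeed(78.46): V ← 78.46 m/s
throttle_to(6327): rpm ← 6327
adjust_airspeed(-4.09): V ← 78.46 -4.09 = 74.37 m/s
adjust_airspeed(-13.12): V ← 74.37 -13.12 = 61.25 m/s
final state: V = 61.25 m/s, rpm = 6327 → n = rpm/60 = 105.450000 rev/s
target J* = 0.8271; solve J* = V/(n·D) for n: n = V/(J*·D) = 61.25/(0.8271 × 1.82) = 40.688969 rev/s
rpm = 60·n = 2441.338132

rpm = 2441.34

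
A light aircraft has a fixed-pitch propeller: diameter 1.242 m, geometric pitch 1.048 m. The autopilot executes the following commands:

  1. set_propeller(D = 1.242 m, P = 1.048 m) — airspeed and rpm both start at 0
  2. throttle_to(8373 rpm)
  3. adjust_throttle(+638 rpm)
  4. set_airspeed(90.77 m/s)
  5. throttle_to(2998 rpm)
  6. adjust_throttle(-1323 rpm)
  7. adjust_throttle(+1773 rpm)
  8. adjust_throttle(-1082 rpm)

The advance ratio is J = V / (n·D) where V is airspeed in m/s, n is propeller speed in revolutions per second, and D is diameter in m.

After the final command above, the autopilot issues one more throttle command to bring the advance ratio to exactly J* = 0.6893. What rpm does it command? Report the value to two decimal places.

rpm = 6361.56

set_propeller: D = 1.242 m, P = 1.048 m (p = P/D = 0.843800); state ← (V=0, rpm=0)
throttle_to(8373): rpm ← 8373
adjust_throttle(+638): rpm ← 8373 +638 = 9011
set_airspeed(90.77): V ← 90.77 m/s
throttle_to(2998): rpm ← 2998
adjust_throttle(-1323): rpm ← 2998 -1323 = 1675
adjust_throttle(+1773): rpm ← 1675 +1773 = 3448
adjust_throttle(-1082): rpm ← 3448 -1082 = 2366
final state: V = 90.77 m/s, rpm = 2366 → n = rpm/60 = 39.433333 rev/s
target J* = 0.6893; solve J* = V/(n·D) for n: n = V/(J*·D) = 90.77/(0.6893 × 1.242) = 106.026020 rev/s
rpm = 60·n = 6361.561228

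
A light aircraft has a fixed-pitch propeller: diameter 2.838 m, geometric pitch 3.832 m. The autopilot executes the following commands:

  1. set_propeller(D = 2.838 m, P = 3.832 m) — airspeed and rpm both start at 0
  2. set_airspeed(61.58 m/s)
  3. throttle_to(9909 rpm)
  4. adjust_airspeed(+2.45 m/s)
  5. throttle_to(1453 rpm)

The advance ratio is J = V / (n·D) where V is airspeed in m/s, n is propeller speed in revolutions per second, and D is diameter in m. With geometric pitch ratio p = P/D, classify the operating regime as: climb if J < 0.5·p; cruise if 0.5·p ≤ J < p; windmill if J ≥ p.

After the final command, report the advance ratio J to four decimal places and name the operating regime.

J = 0.9317, regime = cruise

set_propeller: D = 2.838 m, P = 3.832 m (p = P/D = 1.350247); state ← (V=0, rpm=0)
set_airspeed(61.58): V ← 61.58 m/s
throttle_to(9909): rpm ← 9909
adjust_airspeed(+2.45): V ← 61.58 +2.45 = 64.03 m/s
throttle_to(1453): rpm ← 1453
final state: V = 64.03 m/s, rpm = 1453 → n = rpm/60 = 24.216667 rev/s
J = V / (n·D) = 64.03 / (24.216667 × 2.838) = 0.931658
regime bands: climb J<0.6751 | cruise [0.6751, 1.3502) | windmill J≥1.3502
J = 0.9317 → cruise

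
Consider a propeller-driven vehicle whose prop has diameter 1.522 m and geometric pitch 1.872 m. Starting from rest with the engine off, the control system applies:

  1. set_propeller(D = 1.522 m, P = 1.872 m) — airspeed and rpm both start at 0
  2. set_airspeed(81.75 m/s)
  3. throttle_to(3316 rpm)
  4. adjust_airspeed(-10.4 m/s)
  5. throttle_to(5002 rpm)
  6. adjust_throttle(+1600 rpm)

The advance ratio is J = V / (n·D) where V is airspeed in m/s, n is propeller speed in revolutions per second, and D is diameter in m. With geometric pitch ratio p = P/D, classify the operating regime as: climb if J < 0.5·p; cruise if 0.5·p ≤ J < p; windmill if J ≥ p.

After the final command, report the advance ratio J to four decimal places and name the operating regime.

set_propeller: D = 1.522 m, P = 1.872 m (p = P/D = 1.229961); state ← (V=0, rpm=0)
set_airspeed(81.75): V ← 81.75 m/s
throttle_to(3316): rpm ← 3316
adjust_airspeed(-10.4): V ← 81.75 -10.4 = 71.35 m/s
throttle_to(5002): rpm ← 5002
adjust_throttle(+1600): rpm ← 5002 +1600 = 6602
final state: V = 71.35 m/s, rpm = 6602 → n = rpm/60 = 110.033333 rev/s
J = V / (n·D) = 71.35 / (110.033333 × 1.522) = 0.426045
regime bands: climb J<0.6150 | cruise [0.6150, 1.2300) | windmill J≥1.2300
J = 0.4260 → climb

J = 0.4260, regime = climb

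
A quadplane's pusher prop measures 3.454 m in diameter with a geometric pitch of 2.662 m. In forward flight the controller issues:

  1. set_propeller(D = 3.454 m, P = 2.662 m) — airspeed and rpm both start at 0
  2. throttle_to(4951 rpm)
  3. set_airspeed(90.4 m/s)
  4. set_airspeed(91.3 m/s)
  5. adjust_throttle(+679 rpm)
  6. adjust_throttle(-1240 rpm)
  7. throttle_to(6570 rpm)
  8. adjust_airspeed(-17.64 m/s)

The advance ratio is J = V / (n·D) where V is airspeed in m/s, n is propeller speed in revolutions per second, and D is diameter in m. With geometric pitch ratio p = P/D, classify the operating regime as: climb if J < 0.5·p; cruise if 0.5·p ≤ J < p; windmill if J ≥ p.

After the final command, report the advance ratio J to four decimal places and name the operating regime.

J = 0.1948, regime = climb

set_propeller: D = 3.454 m, P = 2.662 m (p = P/D = 0.770701); state ← (V=0, rpm=0)
throttle_to(4951): rpm ← 4951
set_airspeed(90.4): V ← 90.4 m/s
set_airspeed(91.3): V ← 91.3 m/s
adjust_throttle(+679): rpm ← 4951 +679 = 5630
adjust_throttle(-1240): rpm ← 5630 -1240 = 4390
throttle_to(6570): rpm ← 6570
adjust_airspeed(-17.64): V ← 91.3 -17.64 = 73.66 m/s
final state: V = 73.66 m/s, rpm = 6570 → n = rpm/60 = 109.500000 rev/s
J = V / (n·D) = 73.66 / (109.500000 × 3.454) = 0.194758
regime bands: climb J<0.3854 | cruise [0.3854, 0.7707) | windmill J≥0.7707
J = 0.1948 → climb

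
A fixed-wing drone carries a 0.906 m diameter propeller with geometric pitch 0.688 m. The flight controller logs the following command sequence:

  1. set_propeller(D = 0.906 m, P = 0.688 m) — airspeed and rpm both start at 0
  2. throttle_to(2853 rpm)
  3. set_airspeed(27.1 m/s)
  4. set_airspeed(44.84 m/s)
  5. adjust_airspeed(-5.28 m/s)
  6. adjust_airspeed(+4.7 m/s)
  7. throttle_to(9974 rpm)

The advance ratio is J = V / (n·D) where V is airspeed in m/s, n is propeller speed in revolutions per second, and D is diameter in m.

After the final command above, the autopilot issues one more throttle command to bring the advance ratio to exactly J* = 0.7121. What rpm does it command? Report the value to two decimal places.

set_propeller: D = 0.906 m, P = 0.688 m (p = P/D = 0.759382); state ← (V=0, rpm=0)
throttle_to(2853): rpm ← 2853
set_airspeed(27.1): V ← 27.1 m/s
set_airspeed(44.84): V ← 44.84 m/s
adjust_airspeed(-5.28): V ← 44.84 -5.28 = 39.56 m/s
adjust_airspeed(+4.7): V ← 39.56 +4.7 = 44.26 m/s
throttle_to(9974): rpm ← 9974
final state: V = 44.26 m/s, rpm = 9974 → n = rpm/60 = 166.233333 rev/s
target J* = 0.7121; solve J* = V/(n·D) for n: n = V/(J*·D) = 44.26/(0.7121 × 0.906) = 68.602861 rev/s
rpm = 60·n = 4116.171644

rpm = 4116.17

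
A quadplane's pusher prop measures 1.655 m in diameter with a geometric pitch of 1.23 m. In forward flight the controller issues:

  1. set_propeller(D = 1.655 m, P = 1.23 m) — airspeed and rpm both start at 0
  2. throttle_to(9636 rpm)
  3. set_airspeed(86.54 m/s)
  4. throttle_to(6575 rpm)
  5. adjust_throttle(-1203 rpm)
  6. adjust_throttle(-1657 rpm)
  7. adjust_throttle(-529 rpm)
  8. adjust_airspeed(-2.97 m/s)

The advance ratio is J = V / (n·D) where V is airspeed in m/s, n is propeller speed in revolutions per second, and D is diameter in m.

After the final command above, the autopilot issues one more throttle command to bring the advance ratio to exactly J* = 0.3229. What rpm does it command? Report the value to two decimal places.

rpm = 9382.87

set_propeller: D = 1.655 m, P = 1.23 m (p = P/D = 0.743202); state ← (V=0, rpm=0)
throttle_to(9636): rpm ← 9636
set_airspeed(86.54): V ← 86.54 m/s
throttle_to(6575): rpm ← 6575
adjust_throttle(-1203): rpm ← 6575 -1203 = 5372
adjust_throttle(-1657): rpm ← 5372 -1657 = 3715
adjust_throttle(-529): rpm ← 3715 -529 = 3186
adjust_airspeed(-2.97): V ← 86.54 -2.97 = 83.57 m/s
final state: V = 83.57 m/s, rpm = 3186 → n = rpm/60 = 53.100000 rev/s
target J* = 0.3229; solve J* = V/(n·D) for n: n = V/(J*·D) = 83.57/(0.3229 × 1.655) = 156.381134 rev/s
rpm = 60·n = 9382.868060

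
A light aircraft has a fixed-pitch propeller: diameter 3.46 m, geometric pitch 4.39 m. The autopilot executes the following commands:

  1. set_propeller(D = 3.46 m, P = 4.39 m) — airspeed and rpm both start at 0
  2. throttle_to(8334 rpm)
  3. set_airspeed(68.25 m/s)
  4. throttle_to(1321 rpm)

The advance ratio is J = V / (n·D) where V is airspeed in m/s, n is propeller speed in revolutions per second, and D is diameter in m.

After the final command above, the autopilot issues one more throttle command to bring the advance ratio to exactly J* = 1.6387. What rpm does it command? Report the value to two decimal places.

set_propeller: D = 3.46 m, P = 4.39 m (p = P/D = 1.268786); state ← (V=0, rpm=0)
throttle_to(8334): rpm ← 8334
set_airspeed(68.25): V ← 68.25 m/s
throttle_to(1321): rpm ← 1321
final state: V = 68.25 m/s, rpm = 1321 → n = rpm/60 = 22.016667 rev/s
target J* = 1.6387; solve J* = V/(n·D) for n: n = V/(J*·D) = 68.25/(1.6387 × 3.46) = 12.037245 rev/s
rpm = 60·n = 722.234705

rpm = 722.23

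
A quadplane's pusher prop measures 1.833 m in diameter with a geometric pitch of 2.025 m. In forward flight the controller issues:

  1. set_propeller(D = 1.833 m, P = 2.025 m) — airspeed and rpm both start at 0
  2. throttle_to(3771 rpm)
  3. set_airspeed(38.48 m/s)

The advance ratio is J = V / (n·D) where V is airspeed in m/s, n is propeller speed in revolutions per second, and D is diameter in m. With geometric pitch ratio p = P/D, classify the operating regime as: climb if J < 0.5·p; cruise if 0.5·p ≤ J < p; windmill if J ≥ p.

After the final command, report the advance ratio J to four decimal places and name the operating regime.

J = 0.3340, regime = climb

set_propeller: D = 1.833 m, P = 2.025 m (p = P/D = 1.104746); state ← (V=0, rpm=0)
throttle_to(3771): rpm ← 3771
set_airspeed(38.48): V ← 38.48 m/s
final state: V = 38.48 m/s, rpm = 3771 → n = rpm/60 = 62.850000 rev/s
J = V / (n·D) = 38.48 / (62.850000 × 1.833) = 0.334016
regime bands: climb J<0.5524 | cruise [0.5524, 1.1047) | windmill J≥1.1047
J = 0.3340 → climb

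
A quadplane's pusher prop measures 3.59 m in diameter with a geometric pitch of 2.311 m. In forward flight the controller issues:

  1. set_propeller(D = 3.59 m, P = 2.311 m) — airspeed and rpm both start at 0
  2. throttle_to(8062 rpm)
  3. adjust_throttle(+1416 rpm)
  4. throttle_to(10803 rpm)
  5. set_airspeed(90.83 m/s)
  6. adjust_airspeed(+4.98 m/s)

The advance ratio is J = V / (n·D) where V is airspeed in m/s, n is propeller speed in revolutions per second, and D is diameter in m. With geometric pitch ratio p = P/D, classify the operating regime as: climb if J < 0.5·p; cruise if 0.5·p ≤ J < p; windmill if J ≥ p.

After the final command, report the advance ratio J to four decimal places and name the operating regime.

set_propeller: D = 3.59 m, P = 2.311 m (p = P/D = 0.643733); state ← (V=0, rpm=0)
throttle_to(8062): rpm ← 8062
adjust_throttle(+1416): rpm ← 8062 +1416 = 9478
throttle_to(10803): rpm ← 10803
set_airspeed(90.83): V ← 90.83 m/s
adjust_airspeed(+4.98): V ← 90.83 +4.98 = 95.81 m/s
final state: V = 95.81 m/s, rpm = 10803 → n = rpm/60 = 180.050000 rev/s
J = V / (n·D) = 95.81 / (180.050000 × 3.59) = 0.148226
regime bands: climb J<0.3219 | cruise [0.3219, 0.6437) | windmill J≥0.6437
J = 0.1482 → climb

J = 0.1482, regime = climb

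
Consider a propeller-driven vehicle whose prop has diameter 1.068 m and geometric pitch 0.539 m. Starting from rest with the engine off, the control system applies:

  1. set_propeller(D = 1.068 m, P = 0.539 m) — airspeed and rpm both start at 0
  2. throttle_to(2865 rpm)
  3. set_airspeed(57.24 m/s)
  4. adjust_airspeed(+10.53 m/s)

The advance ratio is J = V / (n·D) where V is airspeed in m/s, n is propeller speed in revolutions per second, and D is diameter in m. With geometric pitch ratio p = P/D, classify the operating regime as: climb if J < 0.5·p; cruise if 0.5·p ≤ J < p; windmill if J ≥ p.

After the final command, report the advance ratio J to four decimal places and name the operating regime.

J = 1.3289, regime = windmill

set_propeller: D = 1.068 m, P = 0.539 m (p = P/D = 0.504682); state ← (V=0, rpm=0)
throttle_to(2865): rpm ← 2865
set_airspeed(57.24): V ← 57.24 m/s
adjust_airspeed(+10.53): V ← 57.24 +10.53 = 67.77 m/s
final state: V = 67.77 m/s, rpm = 2865 → n = rpm/60 = 47.750000 rev/s
J = V / (n·D) = 67.77 / (47.750000 × 1.068) = 1.328902
regime bands: climb J<0.2523 | cruise [0.2523, 0.5047) | windmill J≥0.5047
J = 1.3289 → windmill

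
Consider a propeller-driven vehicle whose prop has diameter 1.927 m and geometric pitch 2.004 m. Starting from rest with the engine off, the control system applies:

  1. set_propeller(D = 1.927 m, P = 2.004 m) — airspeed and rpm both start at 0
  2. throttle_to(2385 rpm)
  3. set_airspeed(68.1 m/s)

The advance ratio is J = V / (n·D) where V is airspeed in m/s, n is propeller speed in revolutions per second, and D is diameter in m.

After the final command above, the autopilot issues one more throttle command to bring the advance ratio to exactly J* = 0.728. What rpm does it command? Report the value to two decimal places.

set_propeller: D = 1.927 m, P = 2.004 m (p = P/D = 1.039958); state ← (V=0, rpm=0)
throttle_to(2385): rpm ← 2385
set_airspeed(68.1): V ← 68.1 m/s
final state: V = 68.1 m/s, rpm = 2385 → n = rpm/60 = 39.750000 rev/s
target J* = 0.728; solve J* = V/(n·D) for n: n = V/(J*·D) = 68.1/(0.728 × 1.927) = 48.543828 rev/s
rpm = 60·n = 2912.629664

rpm = 2912.63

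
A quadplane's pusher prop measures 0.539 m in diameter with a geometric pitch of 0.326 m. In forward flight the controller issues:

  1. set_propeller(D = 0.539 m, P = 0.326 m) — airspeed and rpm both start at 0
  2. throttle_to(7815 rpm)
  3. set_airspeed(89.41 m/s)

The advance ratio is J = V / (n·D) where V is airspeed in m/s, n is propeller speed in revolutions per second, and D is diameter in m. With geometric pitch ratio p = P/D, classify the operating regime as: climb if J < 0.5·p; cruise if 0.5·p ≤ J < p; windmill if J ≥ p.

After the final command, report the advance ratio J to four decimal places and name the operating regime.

J = 1.2736, regime = windmill

set_propeller: D = 0.539 m, P = 0.326 m (p = P/D = 0.604824); state ← (V=0, rpm=0)
throttle_to(7815): rpm ← 7815
set_airspeed(89.41): V ← 89.41 m/s
final state: V = 89.41 m/s, rpm = 7815 → n = rpm/60 = 130.250000 rev/s
J = V / (n·D) = 89.41 / (130.250000 × 0.539) = 1.273561
regime bands: climb J<0.3024 | cruise [0.3024, 0.6048) | windmill J≥0.6048
J = 1.2736 → windmill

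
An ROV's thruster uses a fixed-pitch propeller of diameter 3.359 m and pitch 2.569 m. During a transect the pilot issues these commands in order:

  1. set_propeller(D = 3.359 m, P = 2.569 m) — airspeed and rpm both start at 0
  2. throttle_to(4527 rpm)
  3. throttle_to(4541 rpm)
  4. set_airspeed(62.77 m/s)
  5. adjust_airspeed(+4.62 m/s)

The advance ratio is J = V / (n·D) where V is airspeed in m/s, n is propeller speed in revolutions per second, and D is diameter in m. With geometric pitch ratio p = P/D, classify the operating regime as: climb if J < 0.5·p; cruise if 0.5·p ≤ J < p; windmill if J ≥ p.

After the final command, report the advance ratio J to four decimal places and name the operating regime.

J = 0.2651, regime = climb

set_propeller: D = 3.359 m, P = 2.569 m (p = P/D = 0.764811); state ← (V=0, rpm=0)
throttle_to(4527): rpm ← 4527
throttle_to(4541): rpm ← 4541
set_airspeed(62.77): V ← 62.77 m/s
adjust_airspeed(+4.62): V ← 62.77 +4.62 = 67.39 m/s
final state: V = 67.39 m/s, rpm = 4541 → n = rpm/60 = 75.683333 rev/s
J = V / (n·D) = 67.39 / (75.683333 × 3.359) = 0.265085
regime bands: climb J<0.3824 | cruise [0.3824, 0.7648) | windmill J≥0.7648
J = 0.2651 → climb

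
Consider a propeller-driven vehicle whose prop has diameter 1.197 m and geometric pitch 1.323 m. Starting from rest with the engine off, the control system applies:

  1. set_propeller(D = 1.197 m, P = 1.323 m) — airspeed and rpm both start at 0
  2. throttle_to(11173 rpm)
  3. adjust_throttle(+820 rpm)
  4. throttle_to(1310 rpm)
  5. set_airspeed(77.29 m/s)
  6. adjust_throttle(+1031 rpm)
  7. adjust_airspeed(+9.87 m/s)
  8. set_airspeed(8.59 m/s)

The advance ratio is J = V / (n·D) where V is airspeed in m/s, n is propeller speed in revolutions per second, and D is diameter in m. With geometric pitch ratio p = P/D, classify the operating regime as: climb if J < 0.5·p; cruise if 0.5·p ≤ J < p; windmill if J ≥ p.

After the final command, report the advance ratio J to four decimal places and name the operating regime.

set_propeller: D = 1.197 m, P = 1.323 m (p = P/D = 1.105263); state ← (V=0, rpm=0)
throttle_to(11173): rpm ← 11173
adjust_throttle(+820): rpm ← 11173 +820 = 11993
throttle_to(1310): rpm ← 1310
set_airspeed(77.29): V ← 77.29 m/s
adjust_throttle(+1031): rpm ← 1310 +1031 = 2341
adjust_airspeed(+9.87): V ← 77.29 +9.87 = 87.16 m/s
set_airspeed(8.59): V ← 8.59 m/s
final state: V = 8.59 m/s, rpm = 2341 → n = rpm/60 = 39.016667 rev/s
J = V / (n·D) = 8.59 / (39.016667 × 1.197) = 0.183928
regime bands: climb J<0.5526 | cruise [0.5526, 1.1053) | windmill J≥1.1053
J = 0.1839 → climb

J = 0.1839, regime = climb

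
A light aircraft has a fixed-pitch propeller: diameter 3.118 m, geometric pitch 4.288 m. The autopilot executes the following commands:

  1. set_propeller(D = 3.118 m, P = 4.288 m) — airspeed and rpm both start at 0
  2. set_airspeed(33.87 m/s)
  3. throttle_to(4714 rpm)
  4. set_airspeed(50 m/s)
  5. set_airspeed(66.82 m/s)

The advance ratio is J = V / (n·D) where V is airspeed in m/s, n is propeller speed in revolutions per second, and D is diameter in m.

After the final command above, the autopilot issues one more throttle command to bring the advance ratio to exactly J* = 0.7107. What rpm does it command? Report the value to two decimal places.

rpm = 1809.24

set_propeller: D = 3.118 m, P = 4.288 m (p = P/D = 1.375241); state ← (V=0, rpm=0)
set_airspeed(33.87): V ← 33.87 m/s
throttle_to(4714): rpm ← 4714
set_airspeed(50): V ← 50 m/s
set_airspeed(66.82): V ← 66.82 m/s
final state: V = 66.82 m/s, rpm = 4714 → n = rpm/60 = 78.566667 rev/s
target J* = 0.7107; solve J* = V/(n·D) for n: n = V/(J*·D) = 66.82/(0.7107 × 3.118) = 30.153939 rev/s
rpm = 60·n = 1809.236311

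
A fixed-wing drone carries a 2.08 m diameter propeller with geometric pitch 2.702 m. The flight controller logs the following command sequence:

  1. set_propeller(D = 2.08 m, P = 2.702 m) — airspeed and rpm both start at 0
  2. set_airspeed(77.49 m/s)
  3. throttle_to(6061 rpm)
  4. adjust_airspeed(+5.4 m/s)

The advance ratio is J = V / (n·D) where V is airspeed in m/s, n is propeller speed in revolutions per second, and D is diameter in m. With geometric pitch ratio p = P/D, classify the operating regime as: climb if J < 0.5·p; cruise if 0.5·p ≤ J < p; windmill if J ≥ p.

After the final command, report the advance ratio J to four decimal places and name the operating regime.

J = 0.3945, regime = climb

set_propeller: D = 2.08 m, P = 2.702 m (p = P/D = 1.299038); state ← (V=0, rpm=0)
set_airspeed(77.49): V ← 77.49 m/s
throttle_to(6061): rpm ← 6061
adjust_airspeed(+5.4): V ← 77.49 +5.4 = 82.89 m/s
final state: V = 82.89 m/s, rpm = 6061 → n = rpm/60 = 101.016667 rev/s
J = V / (n·D) = 82.89 / (101.016667 × 2.08) = 0.394499
regime bands: climb J<0.6495 | cruise [0.6495, 1.2990) | windmill J≥1.2990
J = 0.3945 → climb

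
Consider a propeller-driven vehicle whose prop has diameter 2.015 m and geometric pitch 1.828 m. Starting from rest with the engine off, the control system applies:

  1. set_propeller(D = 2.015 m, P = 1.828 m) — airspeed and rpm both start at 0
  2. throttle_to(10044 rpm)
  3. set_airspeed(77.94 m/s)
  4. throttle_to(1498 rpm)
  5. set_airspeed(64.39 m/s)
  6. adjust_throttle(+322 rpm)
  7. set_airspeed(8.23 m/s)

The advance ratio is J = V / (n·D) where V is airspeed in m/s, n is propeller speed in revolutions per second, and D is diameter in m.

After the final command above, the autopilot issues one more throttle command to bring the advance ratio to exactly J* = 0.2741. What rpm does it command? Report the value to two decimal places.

set_propeller: D = 2.015 m, P = 1.828 m (p = P/D = 0.907196); state ← (V=0, rpm=0)
throttle_to(10044): rpm ← 10044
set_airspeed(77.94): V ← 77.94 m/s
throttle_to(1498): rpm ← 1498
set_airspeed(64.39): V ← 64.39 m/s
adjust_throttle(+322): rpm ← 1498 +322 = 1820
set_airspeed(8.23): V ← 8.23 m/s
final state: V = 8.23 m/s, rpm = 1820 → n = rpm/60 = 30.333333 rev/s
target J* = 0.2741; solve J* = V/(n·D) for n: n = V/(J*·D) = 8.23/(0.2741 × 2.015) = 14.901011 rev/s
rpm = 60·n = 894.060689

rpm = 894.06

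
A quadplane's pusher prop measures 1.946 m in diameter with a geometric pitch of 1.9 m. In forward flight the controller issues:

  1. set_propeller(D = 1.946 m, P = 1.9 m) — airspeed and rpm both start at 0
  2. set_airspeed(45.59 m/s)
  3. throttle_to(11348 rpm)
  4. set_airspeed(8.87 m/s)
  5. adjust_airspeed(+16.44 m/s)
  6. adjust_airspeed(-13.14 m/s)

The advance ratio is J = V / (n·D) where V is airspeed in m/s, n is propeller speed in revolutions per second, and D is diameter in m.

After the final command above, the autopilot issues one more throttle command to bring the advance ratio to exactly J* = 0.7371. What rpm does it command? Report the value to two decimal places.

rpm = 509.06

set_propeller: D = 1.946 m, P = 1.9 m (p = P/D = 0.976362); state ← (V=0, rpm=0)
set_airspeed(45.59): V ← 45.59 m/s
throttle_to(11348): rpm ← 11348
set_airspeed(8.87): V ← 8.87 m/s
adjust_airspeed(+16.44): V ← 8.87 +16.44 = 25.31 m/s
adjust_airspeed(-13.14): V ← 25.31 -13.14 = 12.17 m/s
final state: V = 12.17 m/s, rpm = 11348 → n = rpm/60 = 189.133333 rev/s
target J* = 0.7371; solve J* = V/(n·D) for n: n = V/(J*·D) = 12.17/(0.7371 × 1.946) = 8.484404 rev/s
rpm = 60·n = 509.064230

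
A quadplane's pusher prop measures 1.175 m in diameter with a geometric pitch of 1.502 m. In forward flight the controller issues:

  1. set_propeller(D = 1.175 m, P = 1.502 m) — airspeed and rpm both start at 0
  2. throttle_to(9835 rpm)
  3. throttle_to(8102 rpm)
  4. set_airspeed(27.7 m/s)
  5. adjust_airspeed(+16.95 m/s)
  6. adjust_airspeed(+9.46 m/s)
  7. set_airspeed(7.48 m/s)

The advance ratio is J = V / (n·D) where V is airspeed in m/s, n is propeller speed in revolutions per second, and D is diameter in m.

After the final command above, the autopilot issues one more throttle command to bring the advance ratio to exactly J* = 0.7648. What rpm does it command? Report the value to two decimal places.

rpm = 499.42

set_propeller: D = 1.175 m, P = 1.502 m (p = P/D = 1.278298); state ← (V=0, rpm=0)
throttle_to(9835): rpm ← 9835
throttle_to(8102): rpm ← 8102
set_airspeed(27.7): V ← 27.7 m/s
adjust_airspeed(+16.95): V ← 27.7 +16.95 = 44.65 m/s
adjust_airspeed(+9.46): V ← 44.65 +9.46 = 54.11 m/s
set_airspeed(7.48): V ← 7.48 m/s
final state: V = 7.48 m/s, rpm = 8102 → n = rpm/60 = 135.033333 rev/s
target J* = 0.7648; solve J* = V/(n·D) for n: n = V/(J*·D) = 7.48/(0.7648 × 1.175) = 8.323689 rev/s
rpm = 60·n = 499.421348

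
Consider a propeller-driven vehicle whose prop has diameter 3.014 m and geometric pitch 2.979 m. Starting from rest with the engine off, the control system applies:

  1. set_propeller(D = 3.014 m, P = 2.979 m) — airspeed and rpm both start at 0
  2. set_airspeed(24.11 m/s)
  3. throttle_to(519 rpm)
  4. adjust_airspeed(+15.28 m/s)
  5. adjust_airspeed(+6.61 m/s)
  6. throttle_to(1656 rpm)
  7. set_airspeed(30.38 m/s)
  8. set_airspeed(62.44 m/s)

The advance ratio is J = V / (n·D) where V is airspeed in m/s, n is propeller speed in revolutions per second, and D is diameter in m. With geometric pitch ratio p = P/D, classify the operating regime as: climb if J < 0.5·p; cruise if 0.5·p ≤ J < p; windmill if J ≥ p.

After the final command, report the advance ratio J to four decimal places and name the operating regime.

J = 0.7506, regime = cruise

set_propeller: D = 3.014 m, P = 2.979 m (p = P/D = 0.988388); state ← (V=0, rpm=0)
set_airspeed(24.11): V ← 24.11 m/s
throttle_to(519): rpm ← 519
adjust_airspeed(+15.28): V ← 24.11 +15.28 = 39.39 m/s
adjust_airspeed(+6.61): V ← 39.39 +6.61 = 46 m/s
throttle_to(1656): rpm ← 1656
set_airspeed(30.38): V ← 30.38 m/s
set_airspeed(62.44): V ← 62.44 m/s
final state: V = 62.44 m/s, rpm = 1656 → n = rpm/60 = 27.600000 rev/s
J = V / (n·D) = 62.44 / (27.600000 × 3.014) = 0.750603
regime bands: climb J<0.4942 | cruise [0.4942, 0.9884) | windmill J≥0.9884
J = 0.7506 → cruise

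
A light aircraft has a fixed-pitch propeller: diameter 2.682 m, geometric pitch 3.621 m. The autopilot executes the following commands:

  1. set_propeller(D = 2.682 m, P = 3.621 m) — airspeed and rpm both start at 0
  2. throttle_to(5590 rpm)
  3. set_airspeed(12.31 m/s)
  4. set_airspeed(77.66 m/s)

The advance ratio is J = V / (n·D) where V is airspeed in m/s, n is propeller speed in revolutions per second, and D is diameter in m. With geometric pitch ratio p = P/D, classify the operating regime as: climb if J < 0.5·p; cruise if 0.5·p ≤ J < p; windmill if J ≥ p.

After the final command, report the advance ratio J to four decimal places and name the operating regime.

J = 0.3108, regime = climb

set_propeller: D = 2.682 m, P = 3.621 m (p = P/D = 1.350112); state ← (V=0, rpm=0)
throttle_to(5590): rpm ← 5590
set_airspeed(12.31): V ← 12.31 m/s
set_airspeed(77.66): V ← 77.66 m/s
final state: V = 77.66 m/s, rpm = 5590 → n = rpm/60 = 93.166667 rev/s
J = V / (n·D) = 77.66 / (93.166667 × 2.682) = 0.310798
regime bands: climb J<0.6751 | cruise [0.6751, 1.3501) | windmill J≥1.3501
J = 0.3108 → climb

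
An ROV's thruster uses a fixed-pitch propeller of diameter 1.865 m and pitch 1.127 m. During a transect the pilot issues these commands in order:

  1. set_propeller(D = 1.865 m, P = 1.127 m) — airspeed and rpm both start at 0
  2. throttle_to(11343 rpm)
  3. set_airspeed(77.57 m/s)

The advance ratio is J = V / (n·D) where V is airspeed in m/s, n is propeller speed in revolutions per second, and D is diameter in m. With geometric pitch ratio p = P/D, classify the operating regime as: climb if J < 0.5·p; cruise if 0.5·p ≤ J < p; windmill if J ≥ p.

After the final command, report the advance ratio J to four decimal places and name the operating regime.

set_propeller: D = 1.865 m, P = 1.127 m (p = P/D = 0.604290); state ← (V=0, rpm=0)
throttle_to(11343): rpm ← 11343
set_airspeed(77.57): V ← 77.57 m/s
final state: V = 77.57 m/s, rpm = 11343 → n = rpm/60 = 189.050000 rev/s
J = V / (n·D) = 77.57 / (189.050000 × 1.865) = 0.220008
regime bands: climb J<0.3021 | cruise [0.3021, 0.6043) | windmill J≥0.6043
J = 0.2200 → climb

J = 0.2200, regime = climb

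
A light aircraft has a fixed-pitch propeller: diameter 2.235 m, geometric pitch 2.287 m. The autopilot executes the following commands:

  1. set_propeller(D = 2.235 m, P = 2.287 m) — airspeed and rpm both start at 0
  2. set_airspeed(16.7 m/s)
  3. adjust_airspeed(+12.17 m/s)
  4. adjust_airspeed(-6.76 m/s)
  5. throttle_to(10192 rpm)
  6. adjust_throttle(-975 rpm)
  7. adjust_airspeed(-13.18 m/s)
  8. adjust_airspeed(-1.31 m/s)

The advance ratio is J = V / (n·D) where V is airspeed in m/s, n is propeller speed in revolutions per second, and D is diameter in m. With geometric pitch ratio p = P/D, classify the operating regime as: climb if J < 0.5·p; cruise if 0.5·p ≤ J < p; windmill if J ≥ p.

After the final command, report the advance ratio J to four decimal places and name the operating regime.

set_propeller: D = 2.235 m, P = 2.287 m (p = P/D = 1.023266); state ← (V=0, rpm=0)
set_airspeed(16.7): V ← 16.7 m/s
adjust_airspeed(+12.17): V ← 16.7 +12.17 = 28.87 m/s
adjust_airspeed(-6.76): V ← 28.87 -6.76 = 22.11 m/s
throttle_to(10192): rpm ← 10192
adjust_throttle(-975): rpm ← 10192 -975 = 9217
adjust_airspeed(-13.18): V ← 22.11 -13.18 = 8.93 m/s
adjust_airspeed(-1.31): V ← 8.93 -1.31 = 7.62 m/s
final state: V = 7.62 m/s, rpm = 9217 → n = rpm/60 = 153.616667 rev/s
J = V / (n·D) = 7.62 / (153.616667 × 2.235) = 0.022194
regime bands: climb J<0.5116 | cruise [0.5116, 1.0233) | windmill J≥1.0233
J = 0.0222 → climb

J = 0.0222, regime = climb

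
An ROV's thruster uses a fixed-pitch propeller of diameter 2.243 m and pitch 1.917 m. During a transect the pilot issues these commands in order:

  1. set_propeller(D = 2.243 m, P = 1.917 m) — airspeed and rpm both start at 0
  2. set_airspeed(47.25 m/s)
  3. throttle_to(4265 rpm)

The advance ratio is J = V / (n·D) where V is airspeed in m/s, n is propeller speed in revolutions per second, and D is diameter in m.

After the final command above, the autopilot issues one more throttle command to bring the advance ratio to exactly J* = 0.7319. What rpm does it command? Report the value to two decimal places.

set_propeller: D = 2.243 m, P = 1.917 m (p = P/D = 0.854659); state ← (V=0, rpm=0)
set_airspeed(47.25): V ← 47.25 m/s
throttle_to(4265): rpm ← 4265
final state: V = 47.25 m/s, rpm = 4265 → n = rpm/60 = 71.083333 rev/s
target J* = 0.7319; solve J* = V/(n·D) for n: n = V/(J*·D) = 47.25/(0.7319 × 2.243) = 28.781988 rev/s
rpm = 60·n = 1726.919297

rpm = 1726.92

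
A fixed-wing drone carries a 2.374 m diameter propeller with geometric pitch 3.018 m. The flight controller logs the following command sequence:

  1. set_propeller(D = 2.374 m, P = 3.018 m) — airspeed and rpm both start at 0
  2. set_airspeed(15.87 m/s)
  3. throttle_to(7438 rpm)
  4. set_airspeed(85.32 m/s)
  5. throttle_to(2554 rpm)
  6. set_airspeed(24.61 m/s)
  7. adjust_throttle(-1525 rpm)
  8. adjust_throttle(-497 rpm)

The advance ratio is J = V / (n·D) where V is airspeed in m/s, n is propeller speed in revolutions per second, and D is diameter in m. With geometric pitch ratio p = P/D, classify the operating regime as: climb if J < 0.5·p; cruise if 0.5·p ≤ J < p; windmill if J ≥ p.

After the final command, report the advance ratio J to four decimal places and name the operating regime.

set_propeller: D = 2.374 m, P = 3.018 m (p = P/D = 1.271272); state ← (V=0, rpm=0)
set_airspeed(15.87): V ← 15.87 m/s
throttle_to(7438): rpm ← 7438
set_airspeed(85.32): V ← 85.32 m/s
throttle_to(2554): rpm ← 2554
set_airspeed(24.61): V ← 24.61 m/s
adjust_throttle(-1525): rpm ← 2554 -1525 = 1029
adjust_throttle(-497): rpm ← 1029 -497 = 532
final state: V = 24.61 m/s, rpm = 532 → n = rpm/60 = 8.866667 rev/s
J = V / (n·D) = 24.61 / (8.866667 × 2.374) = 1.169151
regime bands: climb J<0.6356 | cruise [0.6356, 1.2713) | windmill J≥1.2713
J = 1.1692 → cruise

J = 1.1692, regime = cruise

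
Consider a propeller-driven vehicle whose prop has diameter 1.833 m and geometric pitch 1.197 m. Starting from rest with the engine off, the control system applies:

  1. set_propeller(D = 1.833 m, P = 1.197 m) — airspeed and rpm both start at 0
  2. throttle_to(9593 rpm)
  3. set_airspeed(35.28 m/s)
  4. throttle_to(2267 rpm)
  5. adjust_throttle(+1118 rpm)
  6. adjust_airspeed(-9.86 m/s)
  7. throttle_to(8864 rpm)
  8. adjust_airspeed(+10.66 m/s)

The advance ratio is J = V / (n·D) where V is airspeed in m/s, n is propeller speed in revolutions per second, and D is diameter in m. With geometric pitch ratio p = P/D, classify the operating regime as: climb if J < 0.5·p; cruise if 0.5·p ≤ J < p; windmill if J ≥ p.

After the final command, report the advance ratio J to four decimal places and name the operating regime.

J = 0.1332, regime = climb

set_propeller: D = 1.833 m, P = 1.197 m (p = P/D = 0.653028); state ← (V=0, rpm=0)
throttle_to(9593): rpm ← 9593
set_airspeed(35.28): V ← 35.28 m/s
throttle_to(2267): rpm ← 2267
adjust_throttle(+1118): rpm ← 2267 +1118 = 3385
adjust_airspeed(-9.86): V ← 35.28 -9.86 = 25.42 m/s
throttle_to(8864): rpm ← 8864
adjust_airspeed(+10.66): V ← 25.42 +10.66 = 36.08 m/s
final state: V = 36.08 m/s, rpm = 8864 → n = rpm/60 = 147.733333 rev/s
J = V / (n·D) = 36.08 / (147.733333 × 1.833) = 0.133237
regime bands: climb J<0.3265 | cruise [0.3265, 0.6530) | windmill J≥0.6530
J = 0.1332 → climb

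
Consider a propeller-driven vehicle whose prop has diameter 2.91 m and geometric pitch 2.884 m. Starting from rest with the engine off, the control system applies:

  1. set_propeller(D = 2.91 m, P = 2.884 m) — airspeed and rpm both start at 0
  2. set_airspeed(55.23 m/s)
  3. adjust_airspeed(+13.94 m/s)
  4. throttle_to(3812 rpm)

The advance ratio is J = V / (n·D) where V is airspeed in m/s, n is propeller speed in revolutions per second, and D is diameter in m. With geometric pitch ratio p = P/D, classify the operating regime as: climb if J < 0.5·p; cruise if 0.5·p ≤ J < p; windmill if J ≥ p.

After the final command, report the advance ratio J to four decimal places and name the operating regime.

J = 0.3741, regime = climb

set_propeller: D = 2.91 m, P = 2.884 m (p = P/D = 0.991065); state ← (V=0, rpm=0)
set_airspeed(55.23): V ← 55.23 m/s
adjust_airspeed(+13.94): V ← 55.23 +13.94 = 69.17 m/s
throttle_to(3812): rpm ← 3812
final state: V = 69.17 m/s, rpm = 3812 → n = rpm/60 = 63.533333 rev/s
J = V / (n·D) = 69.17 / (63.533333 × 2.91) = 0.374131
regime bands: climb J<0.4955 | cruise [0.4955, 0.9911) | windmill J≥0.9911
J = 0.3741 → climb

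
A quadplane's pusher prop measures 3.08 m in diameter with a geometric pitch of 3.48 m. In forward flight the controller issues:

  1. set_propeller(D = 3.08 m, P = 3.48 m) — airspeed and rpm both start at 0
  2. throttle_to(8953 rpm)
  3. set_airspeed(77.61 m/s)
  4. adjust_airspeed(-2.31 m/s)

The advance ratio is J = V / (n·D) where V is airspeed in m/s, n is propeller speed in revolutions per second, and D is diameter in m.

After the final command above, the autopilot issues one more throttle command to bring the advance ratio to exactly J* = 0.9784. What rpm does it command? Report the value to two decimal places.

set_propeller: D = 3.08 m, P = 3.48 m (p = P/D = 1.129870); state ← (V=0, rpm=0)
throttle_to(8953): rpm ← 8953
set_airspeed(77.61): V ← 77.61 m/s
adjust_airspeed(-2.31): V ← 77.61 -2.31 = 75.3 m/s
final state: V = 75.3 m/s, rpm = 8953 → n = rpm/60 = 149.216667 rev/s
target J* = 0.9784; solve J* = V/(n·D) for n: n = V/(J*·D) = 75.3/(0.9784 × 3.08) = 24.987788 rev/s
rpm = 60·n = 1499.267290

rpm = 1499.27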